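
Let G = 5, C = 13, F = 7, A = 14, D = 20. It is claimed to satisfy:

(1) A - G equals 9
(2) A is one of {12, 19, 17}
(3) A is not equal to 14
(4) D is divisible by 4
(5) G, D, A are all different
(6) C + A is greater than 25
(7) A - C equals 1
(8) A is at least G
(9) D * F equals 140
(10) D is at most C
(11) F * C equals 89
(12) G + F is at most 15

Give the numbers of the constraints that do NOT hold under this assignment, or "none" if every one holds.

(1) A - G = 14 - 5 = 9 — holds.
(2) A = 14 is not in {12, 19, 17} — fails.
(3) A = 14, but 14 is required to differ — fails.
(4) 20 / 4 = 5, so 4 divides 20 — holds.
(5) values 5, 20, 14 are pairwise distinct — holds.
(6) C + A = 13 + 14 = 27; 27 > 25 — holds.
(7) A - C = 14 - 13 = 1 — holds.
(8) A = 14, G = 5; 14 ≥ 5 — holds.
(9) D * F = 20 * 7 = 140 — holds.
(10) D = 20, C = 13; 20 > 13 (want ≤) — fails.
(11) F * C = 7 * 13 = 91, not 89 — fails.
(12) G + F = 5 + 7 = 12; 12 ≤ 15 — holds.

No — constraints 2, 3, 10, and 11 are not satisfied.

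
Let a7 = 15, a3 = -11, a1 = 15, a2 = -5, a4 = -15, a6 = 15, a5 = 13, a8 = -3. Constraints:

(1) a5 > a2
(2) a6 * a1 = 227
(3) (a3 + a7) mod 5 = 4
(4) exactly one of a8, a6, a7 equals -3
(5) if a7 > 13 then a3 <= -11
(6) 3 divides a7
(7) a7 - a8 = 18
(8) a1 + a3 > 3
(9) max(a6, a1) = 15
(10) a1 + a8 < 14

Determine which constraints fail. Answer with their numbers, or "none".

Constraint 2 does not hold.

(1) a5 = 13, a2 = -5; 13 > -5 — holds.
(2) a6 * a1 = 15 * 15 = 225, not 227 — fails.
(3) a3 + a7 = 4; 4 mod 5 = 4 — holds.
(4) a8=-3, a6=15, a7=15; 1 of them equals -3 — holds.
(5) a7 = 15 > 13, so we need a3 ≤ -11; a3 = -11 ≤ -11 — holds.
(6) 15 / 3 = 5, so 3 divides 15 — holds.
(7) a7 - a8 = 15 - (-3) = 18 — holds.
(8) a1 + a3 = 15 + (-11) = 4; 4 > 3 — holds.
(9) max(15, 15) = 15 — holds.
(10) a1 + a8 = 15 + (-3) = 12; 12 < 14 — holds.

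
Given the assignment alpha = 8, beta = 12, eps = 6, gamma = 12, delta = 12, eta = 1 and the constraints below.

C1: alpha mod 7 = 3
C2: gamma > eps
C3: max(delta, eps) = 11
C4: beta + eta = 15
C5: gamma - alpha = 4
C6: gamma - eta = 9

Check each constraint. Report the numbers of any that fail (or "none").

C1: 8 mod 7 = 1, not 3 — fails.
C2: gamma = 12, eps = 6; 12 > 6 — holds.
C3: max(12, 6) = 12, not 11 — fails.
C4: beta + eta = 12 + 1 = 13, not 15 — fails.
C5: gamma - alpha = 12 - 8 = 4 — holds.
C6: gamma - eta = 12 - 1 = 11, not 9 — fails.

Constraints 1, 3, 4, and 6 are violated.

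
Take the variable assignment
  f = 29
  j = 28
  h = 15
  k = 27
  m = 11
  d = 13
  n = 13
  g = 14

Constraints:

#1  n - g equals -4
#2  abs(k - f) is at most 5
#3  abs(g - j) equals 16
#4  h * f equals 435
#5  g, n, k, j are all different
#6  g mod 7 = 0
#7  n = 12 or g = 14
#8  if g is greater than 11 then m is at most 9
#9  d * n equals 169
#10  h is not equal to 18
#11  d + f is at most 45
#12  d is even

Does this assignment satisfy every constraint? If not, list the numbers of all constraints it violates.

Violated: 1, 3, 8, 12.

#1 n - g = 13 - 14 = -1, not -4  FAIL
#2 abs(27 - 29) = 2; 2 ≤ 5  OK
#3 abs(14 - 28) = 14, not 16  FAIL
#4 h * f = 15 * 29 = 435  OK
#5 values 14, 13, 27, 28 are pairwise distinct  OK
#6 14 mod 7 = 0  OK
#7 n = 13 ≠ 12, but g = 14 = 14 (second disjunct)  OK
#8 g = 14 > 11, so we need m ≤ 9; but m = 11 > 9  FAIL
#9 d * n = 13 * 13 = 169  OK
#10 h = 15, and 15 ≠ 18  OK
#11 d + f = 13 + 29 = 42; 42 ≤ 45  OK
#12 d = 13 is odd  FAIL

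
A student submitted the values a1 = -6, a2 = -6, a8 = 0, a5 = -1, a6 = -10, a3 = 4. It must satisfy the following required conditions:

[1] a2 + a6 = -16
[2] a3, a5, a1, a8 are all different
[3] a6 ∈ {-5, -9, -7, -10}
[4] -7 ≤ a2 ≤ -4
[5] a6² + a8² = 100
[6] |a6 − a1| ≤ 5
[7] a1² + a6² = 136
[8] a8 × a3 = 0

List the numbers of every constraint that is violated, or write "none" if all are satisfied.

[1] a2 + a6 = -6 + (-10) = -16 — holds.
[2] values 4, -1, -6, 0 are pairwise distinct — holds.
[3] a6 = -10 is in {-5, -9, -7, -10} — holds.
[4] a2 = -6 lies in [-7, -4] — holds.
[5] a6² + a8² = (-10)² + 0² = 100 + 0 = 100 — holds.
[6] |-10 − (-6)| = 4; 4 ≤ 5 — holds.
[7] a1² + a6² = (-6)² + (-10)² = 36 + 100 = 136 — holds.
[8] a8 × a3 = 0 × 4 = 0 — holds.

The assignment satisfies every constraint.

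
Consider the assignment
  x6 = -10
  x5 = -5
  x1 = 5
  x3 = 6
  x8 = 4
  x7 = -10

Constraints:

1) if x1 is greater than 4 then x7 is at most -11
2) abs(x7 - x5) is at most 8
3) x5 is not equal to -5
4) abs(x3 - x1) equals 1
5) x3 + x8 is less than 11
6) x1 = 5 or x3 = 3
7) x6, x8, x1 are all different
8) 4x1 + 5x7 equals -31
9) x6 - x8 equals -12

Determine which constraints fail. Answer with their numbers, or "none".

Constraints 1, 3, 8, 9 do not hold.

1) x1 = 5 > 4, so we need x7 ≤ -11; but x7 = -10 > -11 — does not hold.
2) abs(-10 - (-5)) = 5; 5 ≤ 8 — holds.
3) x5 = -5, but -5 is required to differ — does not hold.
4) abs(6 - 5) = 1 — holds.
5) x3 + x8 = 6 + 4 = 10; 10 < 11 — holds.
6) x1 = 5 = 5 (first disjunct) — holds.
7) values -10, 4, 5 are pairwise distinct — holds.
8) 4x1 + 5x7 = 4(5) + 5(-10) = -30, not -31 — does not hold.
9) x6 - x8 = -10 - 4 = -14, not -12 — does not hold.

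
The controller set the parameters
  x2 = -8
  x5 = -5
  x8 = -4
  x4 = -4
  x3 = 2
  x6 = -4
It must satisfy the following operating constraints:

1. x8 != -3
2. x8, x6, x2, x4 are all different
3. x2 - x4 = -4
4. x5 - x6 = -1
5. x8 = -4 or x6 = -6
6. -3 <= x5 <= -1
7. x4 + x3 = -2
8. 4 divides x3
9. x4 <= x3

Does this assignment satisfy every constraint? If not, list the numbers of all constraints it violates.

Violated: 2, 6, and 8.

1. x8 = -4, and -4 ≠ -3  ✓
2. x8 = x6 = -4, not all different  ✗
3. x2 - x4 = -8 - (-4) = -4  ✓
4. x5 - x6 = -5 - (-4) = -1  ✓
5. x8 = -4 = -4 (first disjunct)  ✓
6. x5 = -5 is outside [-3, -1]  ✗
7. x4 + x3 = -4 + 2 = -2  ✓
8. 2 = 4*0 + 2, so 4 does not divide 2  ✗
9. x4 = -4, x3 = 2; -4 ≤ 2  ✓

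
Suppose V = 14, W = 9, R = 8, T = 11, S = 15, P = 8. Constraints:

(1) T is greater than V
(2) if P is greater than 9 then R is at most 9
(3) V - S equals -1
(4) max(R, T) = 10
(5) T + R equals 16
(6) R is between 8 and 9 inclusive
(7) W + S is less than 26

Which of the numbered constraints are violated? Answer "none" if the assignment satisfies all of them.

(1) T = 11, V = 14; 11 ≤ 14 (want >) — fails.
(2) P = 8, not > 9; antecedent false, conditional vacuously true — holds.
(3) V - S = 14 - 15 = -1 — holds.
(4) max(8, 11) = 11, not 10 — fails.
(5) T + R = 11 + 8 = 19, not 16 — fails.
(6) R = 8 lies in [8, 9] — holds.
(7) W + S = 9 + 15 = 24; 24 < 26 — holds.

Violated: 1, 4, and 5.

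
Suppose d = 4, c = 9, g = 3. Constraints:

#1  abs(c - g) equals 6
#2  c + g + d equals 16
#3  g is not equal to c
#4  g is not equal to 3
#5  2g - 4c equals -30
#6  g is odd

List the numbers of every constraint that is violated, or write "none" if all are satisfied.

Constraint 4 is violated.

#1 abs(9 - 3) = 6  holds
#2 c + g + d = 9 + 3 + 4 = 16  holds
#3 g = 3, c = 9; distinct  holds
#4 g = 3, but 3 is required to differ  fails
#5 2g - 4c = 2(3) - 4(9) = -30  holds
#6 g = 3 is odd  holds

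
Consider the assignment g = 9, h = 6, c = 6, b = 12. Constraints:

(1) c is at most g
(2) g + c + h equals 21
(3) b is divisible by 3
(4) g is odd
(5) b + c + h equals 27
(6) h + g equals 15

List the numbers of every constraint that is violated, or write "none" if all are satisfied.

(1) c = 6, g = 9; 6 ≤ 9 — holds.
(2) g + c + h = 9 + 6 + 6 = 21 — holds.
(3) 12 / 3 = 4, so 3 divides 12 — holds.
(4) g = 9 is odd — holds.
(5) b + c + h = 12 + 6 + 6 = 24, not 27 — fails.
(6) h + g = 6 + 9 = 15 — holds.

Constraint 5 does not hold.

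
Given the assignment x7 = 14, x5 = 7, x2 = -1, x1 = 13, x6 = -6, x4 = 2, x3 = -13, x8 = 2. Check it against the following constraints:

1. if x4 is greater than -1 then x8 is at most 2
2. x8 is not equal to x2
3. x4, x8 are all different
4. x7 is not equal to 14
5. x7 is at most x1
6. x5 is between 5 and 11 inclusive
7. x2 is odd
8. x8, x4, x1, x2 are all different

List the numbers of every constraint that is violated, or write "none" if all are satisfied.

1. x4 = 2 > -1, so we need x8 ≤ 2; x8 = 2 ≤ 2  ✓
2. x8 = 2, x2 = -1; distinct  ✓
3. x4 = x8 = 2, not all different  ✗
4. x7 = 14, but 14 is required to differ  ✗
5. x7 = 14, x1 = 13; 14 > 13 (want ≤)  ✗
6. x5 = 7 lies in [5, 11]  ✓
7. x2 = -1 is odd  ✓
8. x8 = x4 = 2, not all different  ✗

Constraints 3, 4, 5, and 8 are violated.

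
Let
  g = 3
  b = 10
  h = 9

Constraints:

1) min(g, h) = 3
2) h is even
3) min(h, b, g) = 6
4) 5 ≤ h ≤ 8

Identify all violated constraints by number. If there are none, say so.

1) min(3, 9) = 3  ✓
2) h = 9 is odd  ✗
3) min(9, 10, 3) = 3, not 6  ✗
4) h = 9 is outside [5, 8]  ✗

Constraints 2, 3, and 4 do not hold.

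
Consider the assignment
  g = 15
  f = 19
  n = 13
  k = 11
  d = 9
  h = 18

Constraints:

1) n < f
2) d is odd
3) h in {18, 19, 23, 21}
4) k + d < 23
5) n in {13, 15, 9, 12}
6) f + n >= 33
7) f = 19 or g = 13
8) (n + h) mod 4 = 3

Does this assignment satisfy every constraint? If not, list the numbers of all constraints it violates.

No — constraint 6 is not satisfied.

1) n = 13, f = 19; 13 < 19 — satisfied.
2) d = 9 is odd — satisfied.
3) h = 18 is in {18, 19, 23, 21} — satisfied.
4) k + d = 11 + 9 = 20; 20 < 23 — satisfied.
5) n = 13 is in {13, 15, 9, 12} — satisfied.
6) f + n = 19 + 13 = 32; 32 < 33, bound 33 not met — violated.
7) f = 19 = 19 (first disjunct) — satisfied.
8) n + h = 31; 31 mod 4 = 3 — satisfied.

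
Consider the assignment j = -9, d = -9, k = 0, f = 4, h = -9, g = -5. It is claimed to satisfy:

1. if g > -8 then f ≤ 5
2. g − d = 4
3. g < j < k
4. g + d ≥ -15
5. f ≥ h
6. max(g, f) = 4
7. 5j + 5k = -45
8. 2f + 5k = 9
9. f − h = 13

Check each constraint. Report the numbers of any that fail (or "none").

1. g = -5 > -8, so we need f ≤ 5; f = 4 ≤ 5 — holds.
2. g − d = -5 − (-9) = 4 — holds.
3. values -5, -9, 0; g = -5 is not < j = -9 — fails.
4. g + d = -5 + (-9) = -14; -14 ≥ -15 — holds.
5. f = 4, h = -9; 4 ≥ -9 — holds.
6. max(-5, 4) = 4 — holds.
7. 5j + 5k = 5(-9) + 5(0) = -45 — holds.
8. 2f + 5k = 2(4) + 5(0) = 8, not 9 — fails.
9. f − h = 4 − (-9) = 13 — holds.

Constraints 3, 8 do not hold.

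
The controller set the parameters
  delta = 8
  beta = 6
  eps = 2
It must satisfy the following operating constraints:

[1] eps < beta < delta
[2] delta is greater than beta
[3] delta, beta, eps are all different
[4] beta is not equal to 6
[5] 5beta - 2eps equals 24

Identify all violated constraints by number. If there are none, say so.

Violated: 4, 5.

[1] values 2 < 6 < 8 — holds.
[2] delta = 8, beta = 6; 8 > 6 — holds.
[3] values 8, 6, 2 are pairwise distinct — holds.
[4] beta = 6, but 6 is required to differ — fails.
[5] 5beta - 2eps = 5(6) - 2(2) = 26, not 24 — fails.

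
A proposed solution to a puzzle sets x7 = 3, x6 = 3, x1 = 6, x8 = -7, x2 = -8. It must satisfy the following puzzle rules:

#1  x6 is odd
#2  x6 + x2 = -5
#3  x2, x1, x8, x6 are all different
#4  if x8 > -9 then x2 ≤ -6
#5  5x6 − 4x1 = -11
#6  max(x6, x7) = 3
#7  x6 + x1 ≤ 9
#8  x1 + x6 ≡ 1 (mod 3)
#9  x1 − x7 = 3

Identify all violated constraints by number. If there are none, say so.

#1 x6 = 3 is odd — OK.
#2 x6 + x2 = 3 + (-8) = -5 — OK.
#3 values -8, 6, -7, 3 are pairwise distinct — OK.
#4 x8 = -7 > -9, so we need x2 ≤ -6; x2 = -8 ≤ -6 — OK.
#5 5x6 − 4x1 = 5(3) − 4(6) = -9, not -11 — violated.
#6 max(3, 3) = 3 — OK.
#7 x6 + x1 = 3 + 6 = 9; 9 ≤ 9 — OK.
#8 x1 + x6 = 9; 9 mod 3 = 0, not 1 — violated.
#9 x1 − x7 = 6 − 3 = 3 — OK.

No — constraints 5, 8 are not satisfied.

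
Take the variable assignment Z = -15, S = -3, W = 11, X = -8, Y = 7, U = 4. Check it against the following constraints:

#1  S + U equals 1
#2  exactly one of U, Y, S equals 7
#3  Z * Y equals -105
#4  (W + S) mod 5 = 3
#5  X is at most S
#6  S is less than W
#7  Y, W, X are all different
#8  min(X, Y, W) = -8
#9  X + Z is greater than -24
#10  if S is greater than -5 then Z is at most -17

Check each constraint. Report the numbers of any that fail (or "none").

#1 S + U = -3 + 4 = 1  true
#2 U=4, Y=7, S=-3; 1 of them equals 7  true
#3 Z * Y = -15 * 7 = -105  true
#4 W + S = 8; 8 mod 5 = 3  true
#5 X = -8, S = -3; -8 ≤ -3  true
#6 S = -3, W = 11; -3 < 11  true
#7 values 7, 11, -8 are pairwise distinct  true
#8 min(-8, 7, 11) = -8  true
#9 X + Z = -8 + (-15) = -23; -23 > -24  true
#10 S = -3 > -5, so we need Z ≤ -17; but Z = -15 > -17  false

Violated: 10.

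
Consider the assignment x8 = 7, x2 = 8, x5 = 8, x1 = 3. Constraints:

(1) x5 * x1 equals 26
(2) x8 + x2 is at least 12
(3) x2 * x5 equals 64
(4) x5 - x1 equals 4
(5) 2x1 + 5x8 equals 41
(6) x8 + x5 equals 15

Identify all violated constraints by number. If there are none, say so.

(1) x5 * x1 = 8 * 3 = 24, not 26 — fails.
(2) x8 + x2 = 7 + 8 = 15; 15 ≥ 12 — holds.
(3) x2 * x5 = 8 * 8 = 64 — holds.
(4) x5 - x1 = 8 - 3 = 5, not 4 — fails.
(5) 2x1 + 5x8 = 2(3) + 5(7) = 41 — holds.
(6) x8 + x5 = 7 + 8 = 15 — holds.

No — constraints 1 and 4 are not satisfied.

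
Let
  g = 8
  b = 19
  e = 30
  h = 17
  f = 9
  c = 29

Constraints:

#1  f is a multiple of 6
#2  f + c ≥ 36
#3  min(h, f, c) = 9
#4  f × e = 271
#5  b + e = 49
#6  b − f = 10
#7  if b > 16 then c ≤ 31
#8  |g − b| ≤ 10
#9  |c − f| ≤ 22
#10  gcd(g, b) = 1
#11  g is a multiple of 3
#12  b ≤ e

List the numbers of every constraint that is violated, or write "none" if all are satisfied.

#1 9 = 6×1 + 3, so 6 does not divide 9  false
#2 f + c = 9 + 29 = 38; 38 ≥ 36  true
#3 min(17, 9, 29) = 9  true
#4 f × e = 9 × 30 = 270, not 271  false
#5 b + e = 19 + 30 = 49  true
#6 b − f = 19 − 9 = 10  true
#7 b = 19 > 16, so we need c ≤ 31; c = 29 ≤ 31  true
#8 |8 − 19| = 11; 11 > 10, exceeds bound 10  false
#9 |29 − 9| = 20; 20 ≤ 22  true
#10 gcd(8, 19) = 1  true
#11 8 = 3×2 + 2, so 3 does not divide 8  false
#12 b = 19, e = 30; 19 ≤ 30  true

Constraints 1, 4, 8, and 11 are violated.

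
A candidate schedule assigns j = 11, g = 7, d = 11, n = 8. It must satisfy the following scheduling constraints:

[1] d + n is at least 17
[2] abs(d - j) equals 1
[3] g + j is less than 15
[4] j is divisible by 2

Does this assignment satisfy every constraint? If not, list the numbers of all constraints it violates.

[1] d + n = 11 + 8 = 19; 19 ≥ 17 — holds.
[2] abs(11 - 11) = 0, not 1 — fails.
[3] g + j = 7 + 11 = 18; 18 ≥ 15, bound 15 not met — fails.
[4] 11 = 2*5 + 1, so 2 does not divide 11 — fails.

Constraints 2, 3, and 4 are violated.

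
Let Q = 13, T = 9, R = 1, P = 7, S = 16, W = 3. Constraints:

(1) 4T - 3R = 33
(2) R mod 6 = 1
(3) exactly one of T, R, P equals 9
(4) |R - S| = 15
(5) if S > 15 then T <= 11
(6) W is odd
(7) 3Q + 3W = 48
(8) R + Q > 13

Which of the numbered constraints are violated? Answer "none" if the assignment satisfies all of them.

(1) 4T - 3R = 4(9) - 3(1) = 33 — holds.
(2) 1 mod 6 = 1 — holds.
(3) T=9, R=1, P=7; 1 of them equals 9 — holds.
(4) |1 - 16| = 15 — holds.
(5) S = 16 > 15, so we need T ≤ 11; T = 9 ≤ 11 — holds.
(6) W = 3 is odd — holds.
(7) 3Q + 3W = 3(13) + 3(3) = 48 — holds.
(8) R + Q = 1 + 13 = 14; 14 > 13 — holds.

All constraints are satisfied.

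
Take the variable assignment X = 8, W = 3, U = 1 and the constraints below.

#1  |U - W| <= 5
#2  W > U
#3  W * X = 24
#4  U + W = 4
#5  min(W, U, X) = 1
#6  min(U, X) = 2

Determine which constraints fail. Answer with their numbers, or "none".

#1 |1 - 3| = 2; 2 ≤ 5 — satisfied.
#2 W = 3, U = 1; 3 > 1 — satisfied.
#3 W * X = 3 * 8 = 24 — satisfied.
#4 U + W = 1 + 3 = 4 — satisfied.
#5 min(3, 1, 8) = 1 — satisfied.
#6 min(1, 8) = 1, not 2 — violated.

Violated: 6.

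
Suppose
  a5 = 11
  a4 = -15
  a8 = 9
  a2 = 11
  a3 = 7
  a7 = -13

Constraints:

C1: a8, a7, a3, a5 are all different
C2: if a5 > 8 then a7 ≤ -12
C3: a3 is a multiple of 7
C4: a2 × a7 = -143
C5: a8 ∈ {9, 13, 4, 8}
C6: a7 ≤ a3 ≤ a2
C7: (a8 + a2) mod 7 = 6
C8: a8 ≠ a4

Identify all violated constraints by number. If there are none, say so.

Yes — all constraints hold.

C1: values 9, -13, 7, 11 are pairwise distinct — holds.
C2: a5 = 11 > 8, so we need a7 ≤ -12; a7 = -13 ≤ -12 — holds.
C3: 7 / 7 = 1, so 7 divides 7 — holds.
C4: a2 × a7 = 11 × (-13) = -143 — holds.
C5: a8 = 9 is in {9, 13, 4, 8} — holds.
C6: values -13 ≤ 7 ≤ 11 — holds.
C7: a8 + a2 = 20; 20 mod 7 = 6 — holds.
C8: a8 = 9, a4 = -15; distinct — holds.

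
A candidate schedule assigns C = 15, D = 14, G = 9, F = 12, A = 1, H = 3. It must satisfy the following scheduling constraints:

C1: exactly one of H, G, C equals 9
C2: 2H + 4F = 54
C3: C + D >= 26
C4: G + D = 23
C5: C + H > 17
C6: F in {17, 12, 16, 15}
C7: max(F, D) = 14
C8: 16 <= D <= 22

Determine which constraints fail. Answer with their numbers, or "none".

C1: H=3, G=9, C=15; 1 of them equals 9 — holds.
C2: 2H + 4F = 2(3) + 4(12) = 54 — holds.
C3: C + D = 15 + 14 = 29; 29 ≥ 26 — holds.
C4: G + D = 9 + 14 = 23 — holds.
C5: C + H = 15 + 3 = 18; 18 > 17 — holds.
C6: F = 12 is in {17, 12, 16, 15} — holds.
C7: max(12, 14) = 14 — holds.
C8: D = 14 is outside [16, 22] — fails.

Constraint 8 does not hold.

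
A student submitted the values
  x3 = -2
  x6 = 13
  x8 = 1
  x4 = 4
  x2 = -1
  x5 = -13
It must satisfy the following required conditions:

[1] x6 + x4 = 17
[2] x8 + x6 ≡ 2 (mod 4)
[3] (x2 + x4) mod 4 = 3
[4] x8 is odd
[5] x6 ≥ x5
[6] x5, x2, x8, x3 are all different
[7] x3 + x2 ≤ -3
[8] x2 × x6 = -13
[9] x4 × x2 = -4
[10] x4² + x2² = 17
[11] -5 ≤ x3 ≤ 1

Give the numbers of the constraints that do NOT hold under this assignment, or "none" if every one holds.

[1] x6 + x4 = 13 + 4 = 17  holds
[2] x8 + x6 = 14; 14 mod 4 = 2  holds
[3] x2 + x4 = 3; 3 mod 4 = 3  holds
[4] x8 = 1 is odd  holds
[5] x6 = 13, x5 = -13; 13 ≥ -13  holds
[6] values -13, -1, 1, -2 are pairwise distinct  holds
[7] x3 + x2 = -2 + (-1) = -3; -3 ≤ -3  holds
[8] x2 × x6 = -1 × 13 = -13  holds
[9] x4 × x2 = 4 × (-1) = -4  holds
[10] x4² + x2² = 4² + (-1)² = 16 + 1 = 17  holds
[11] x3 = -2 lies in [-5, 1]  holds

No violations.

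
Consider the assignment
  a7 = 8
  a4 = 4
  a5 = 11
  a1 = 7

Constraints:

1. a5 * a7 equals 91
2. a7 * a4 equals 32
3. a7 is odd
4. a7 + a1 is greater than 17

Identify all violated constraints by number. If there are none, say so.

1. a5 * a7 = 11 * 8 = 88, not 91  FAIL
2. a7 * a4 = 8 * 4 = 32  OK
3. a7 = 8 is even  FAIL
4. a7 + a1 = 8 + 7 = 15; 15 ≤ 17, bound 17 not met  FAIL

Constraints 1, 3, and 4 do not hold.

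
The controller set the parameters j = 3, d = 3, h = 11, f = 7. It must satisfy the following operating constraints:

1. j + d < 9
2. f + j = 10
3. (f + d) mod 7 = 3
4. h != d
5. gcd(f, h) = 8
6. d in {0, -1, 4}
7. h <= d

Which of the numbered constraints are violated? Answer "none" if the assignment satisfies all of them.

Violated: 5, 6, 7.

1. j + d = 3 + 3 = 6; 6 < 9  true
2. f + j = 7 + 3 = 10  true
3. f + d = 10; 10 mod 7 = 3  true
4. h = 11, d = 3; distinct  true
5. gcd(7, 11) = 1, not 8  false
6. d = 3 is not in {0, -1, 4}  false
7. h = 11, d = 3; 11 > 3 (want ≤)  false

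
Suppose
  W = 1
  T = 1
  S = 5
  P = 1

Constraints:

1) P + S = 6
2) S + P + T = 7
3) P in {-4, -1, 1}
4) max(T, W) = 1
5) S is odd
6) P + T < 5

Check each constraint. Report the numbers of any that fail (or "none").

All constraints are satisfied.

1) P + S = 1 + 5 = 6 — holds.
2) S + P + T = 5 + 1 + 1 = 7 — holds.
3) P = 1 is in {-4, -1, 1} — holds.
4) max(1, 1) = 1 — holds.
5) S = 5 is odd — holds.
6) P + T = 1 + 1 = 2; 2 < 5 — holds.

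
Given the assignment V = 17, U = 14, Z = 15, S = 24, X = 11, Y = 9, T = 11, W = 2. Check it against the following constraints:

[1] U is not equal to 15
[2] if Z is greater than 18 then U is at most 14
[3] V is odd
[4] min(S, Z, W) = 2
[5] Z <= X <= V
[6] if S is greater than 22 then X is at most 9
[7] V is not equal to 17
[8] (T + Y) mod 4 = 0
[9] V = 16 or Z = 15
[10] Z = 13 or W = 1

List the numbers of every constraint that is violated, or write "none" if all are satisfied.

[1] U = 14, and 14 ≠ 15 — satisfied.
[2] Z = 15, not > 18; antecedent false, conditional vacuously true — satisfied.
[3] V = 17 is odd — satisfied.
[4] min(24, 15, 2) = 2 — satisfied.
[5] values 15, 11, 17; Z = 15 is not <= X = 11 — violated.
[6] S = 24 > 22, so we need X ≤ 9; but X = 11 > 9 — violated.
[7] V = 17, but 17 is required to differ — violated.
[8] T + Y = 20; 20 mod 4 = 0 — satisfied.
[9] V = 17 ≠ 16, but Z = 15 = 15 (second disjunct) — satisfied.
[10] Z = 15 ≠ 13 and W = 2 ≠ 1; both disjuncts false — violated.

Constraints 5, 6, 7, and 10 do not hold.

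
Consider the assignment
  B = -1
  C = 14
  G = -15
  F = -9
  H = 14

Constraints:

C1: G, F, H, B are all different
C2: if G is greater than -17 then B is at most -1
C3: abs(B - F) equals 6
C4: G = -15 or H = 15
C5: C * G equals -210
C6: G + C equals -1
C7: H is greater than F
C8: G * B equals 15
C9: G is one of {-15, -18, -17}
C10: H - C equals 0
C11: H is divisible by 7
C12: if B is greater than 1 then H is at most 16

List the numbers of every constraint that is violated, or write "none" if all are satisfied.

C1: values -15, -9, 14, -1 are pairwise distinct  true
C2: G = -15 > -17, so we need B ≤ -1; B = -1 ≤ -1  true
C3: abs(-1 - (-9)) = 8, not 6  false
C4: G = -15 = -15 (first disjunct)  true
C5: C * G = 14 * (-15) = -210  true
C6: G + C = -15 + 14 = -1  true
C7: H = 14, F = -9; 14 > -9  true
C8: G * B = -15 * (-1) = 15  true
C9: G = -15 is in {-15, -18, -17}  true
C10: H - C = 14 - 14 = 0  true
C11: 14 / 7 = 2, so 7 divides 14  true
C12: B = -1, not > 1; antecedent false, conditional vacuously true  true

Constraint 3 does not hold.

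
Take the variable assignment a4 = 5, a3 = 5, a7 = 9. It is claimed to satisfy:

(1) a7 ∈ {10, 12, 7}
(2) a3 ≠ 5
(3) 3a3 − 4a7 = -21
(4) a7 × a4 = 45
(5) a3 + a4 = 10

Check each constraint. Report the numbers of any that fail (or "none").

(1) a7 = 9 is not in {10, 12, 7} — violated.
(2) a3 = 5, but 5 is required to differ — violated.
(3) 3a3 − 4a7 = 3(5) − 4(9) = -21 — satisfied.
(4) a7 × a4 = 9 × 5 = 45 — satisfied.
(5) a3 + a4 = 5 + 5 = 10 — satisfied.

No — constraints 1 and 2 are not satisfied.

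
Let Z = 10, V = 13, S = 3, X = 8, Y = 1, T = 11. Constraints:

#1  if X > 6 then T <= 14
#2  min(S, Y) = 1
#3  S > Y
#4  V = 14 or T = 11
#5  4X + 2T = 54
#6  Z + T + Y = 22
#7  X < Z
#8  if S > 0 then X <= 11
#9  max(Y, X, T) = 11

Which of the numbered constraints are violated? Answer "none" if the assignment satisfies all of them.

#1 X = 8 > 6, so we need T ≤ 14; T = 11 ≤ 14 — holds.
#2 min(3, 1) = 1 — holds.
#3 S = 3, Y = 1; 3 > 1 — holds.
#4 V = 13 ≠ 14, but T = 11 = 11 (second disjunct) — holds.
#5 4X + 2T = 4(8) + 2(11) = 54 — holds.
#6 Z + T + Y = 10 + 11 + 1 = 22 — holds.
#7 X = 8, Z = 10; 8 < 10 — holds.
#8 S = 3 > 0, so we need X ≤ 11; X = 8 ≤ 11 — holds.
#9 max(1, 8, 11) = 11 — holds.

No violations.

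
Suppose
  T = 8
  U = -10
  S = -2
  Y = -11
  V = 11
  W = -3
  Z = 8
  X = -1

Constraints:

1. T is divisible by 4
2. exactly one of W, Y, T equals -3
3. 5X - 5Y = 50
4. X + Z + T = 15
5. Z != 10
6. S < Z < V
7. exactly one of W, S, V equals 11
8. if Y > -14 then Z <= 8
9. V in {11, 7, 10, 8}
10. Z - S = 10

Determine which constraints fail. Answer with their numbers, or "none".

The assignment satisfies every constraint.

1. 8 / 4 = 2, so 4 divides 8 — OK.
2. W=-3, Y=-11, T=8; 1 of them equals -3 — OK.
3. 5X - 5Y = 5(-1) - 5(-11) = 50 — OK.
4. X + Z + T = -1 + 8 + 8 = 15 — OK.
5. Z = 8, and 8 ≠ 10 — OK.
6. values -2 < 8 < 11 — OK.
7. W=-3, S=-2, V=11; 1 of them equals 11 — OK.
8. Y = -11 > -14, so we need Z ≤ 8; Z = 8 ≤ 8 — OK.
9. V = 11 is in {11, 7, 10, 8} — OK.
10. Z - S = 8 - (-2) = 10 — OK.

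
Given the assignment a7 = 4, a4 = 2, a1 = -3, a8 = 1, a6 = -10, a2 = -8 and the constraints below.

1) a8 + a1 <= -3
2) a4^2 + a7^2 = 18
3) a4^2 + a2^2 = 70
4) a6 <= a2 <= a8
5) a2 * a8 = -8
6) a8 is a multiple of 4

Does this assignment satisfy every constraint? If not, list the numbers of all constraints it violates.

Violated: 1, 2, 3, and 6.

1) a8 + a1 = 1 + (-3) = -2; -2 > -3, bound -3 not met — fails.
2) a4^2 + a7^2 = 2^2 + 4^2 = 4 + 16 = 20, not 18 — fails.
3) a4^2 + a2^2 = 2^2 + (-8)^2 = 4 + 64 = 68, not 70 — fails.
4) values -10 <= -8 <= 1 — holds.
5) a2 * a8 = -8 * 1 = -8 — holds.
6) 1 = 4*0 + 1, so 4 does not divide 1 — fails.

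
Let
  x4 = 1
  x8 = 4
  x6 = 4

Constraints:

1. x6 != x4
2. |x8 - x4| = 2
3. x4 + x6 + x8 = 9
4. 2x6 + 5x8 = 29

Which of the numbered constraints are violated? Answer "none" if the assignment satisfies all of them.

1. x6 = 4, x4 = 1; distinct — holds.
2. |4 - 1| = 3, not 2 — fails.
3. x4 + x6 + x8 = 1 + 4 + 4 = 9 — holds.
4. 2x6 + 5x8 = 2(4) + 5(4) = 28, not 29 — fails.

Constraints 2 and 4 do not hold.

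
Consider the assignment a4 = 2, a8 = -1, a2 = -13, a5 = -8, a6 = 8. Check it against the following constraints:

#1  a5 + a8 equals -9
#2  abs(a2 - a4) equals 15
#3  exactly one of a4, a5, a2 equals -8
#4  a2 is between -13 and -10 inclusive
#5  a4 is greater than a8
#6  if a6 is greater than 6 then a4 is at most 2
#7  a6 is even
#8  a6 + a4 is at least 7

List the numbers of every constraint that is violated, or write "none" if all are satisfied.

Yes — all constraints hold.

#1 a5 + a8 = -8 + (-1) = -9 — satisfied.
#2 abs(-13 - 2) = 15 — satisfied.
#3 a4=2, a5=-8, a2=-13; 1 of them equals -8 — satisfied.
#4 a2 = -13 lies in [-13, -10] — satisfied.
#5 a4 = 2, a8 = -1; 2 > -1 — satisfied.
#6 a6 = 8 > 6, so we need a4 ≤ 2; a4 = 2 ≤ 2 — satisfied.
#7 a6 = 8 is even — satisfied.
#8 a6 + a4 = 8 + 2 = 10; 10 ≥ 7 — satisfied.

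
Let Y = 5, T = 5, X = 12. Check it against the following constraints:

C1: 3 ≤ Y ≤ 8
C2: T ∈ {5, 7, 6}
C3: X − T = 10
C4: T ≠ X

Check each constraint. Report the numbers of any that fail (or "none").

The assignment fails constraint 3.

C1: Y = 5 lies in [3, 8] — satisfied.
C2: T = 5 is in {5, 7, 6} — satisfied.
C3: X − T = 12 − 5 = 7, not 10 — violated.
C4: T = 5, X = 12; distinct — satisfied.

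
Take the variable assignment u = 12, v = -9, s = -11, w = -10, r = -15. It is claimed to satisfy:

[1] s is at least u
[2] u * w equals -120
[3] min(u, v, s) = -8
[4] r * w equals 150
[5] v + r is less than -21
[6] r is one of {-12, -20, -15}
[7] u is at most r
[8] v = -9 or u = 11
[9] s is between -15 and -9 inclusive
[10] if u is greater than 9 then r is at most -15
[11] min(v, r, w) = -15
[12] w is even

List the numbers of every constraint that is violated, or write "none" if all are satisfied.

[1] s = -11, u = 12; -11 < 12 (want ≥)  no
[2] u * w = 12 * (-10) = -120  yes
[3] min(12, -9, -11) = -11, not -8  no
[4] r * w = -15 * (-10) = 150  yes
[5] v + r = -9 + (-15) = -24; -24 < -21  yes
[6] r = -15 is in {-12, -20, -15}  yes
[7] u = 12, r = -15; 12 > -15 (want ≤)  no
[8] v = -9 = -9 (first disjunct)  yes
[9] s = -11 lies in [-15, -9]  yes
[10] u = 12 > 9, so we need r ≤ -15; r = -15 ≤ -15  yes
[11] min(-9, -15, -10) = -15  yes
[12] w = -10 is even  yes

No — constraints 1, 3, and 7 are not satisfied.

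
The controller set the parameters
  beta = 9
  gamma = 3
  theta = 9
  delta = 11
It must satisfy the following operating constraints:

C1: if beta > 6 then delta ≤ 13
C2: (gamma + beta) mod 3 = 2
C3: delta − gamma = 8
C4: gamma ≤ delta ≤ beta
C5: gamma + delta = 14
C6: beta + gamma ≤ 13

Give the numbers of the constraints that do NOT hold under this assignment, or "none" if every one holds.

No — constraints 2 and 4 are not satisfied.

C1: beta = 9 > 6, so we need delta ≤ 13; delta = 11 ≤ 13  yes
C2: gamma + beta = 12; 12 mod 3 = 0, not 2  no
C3: delta − gamma = 11 − 3 = 8  yes
C4: values 3, 11, 9; delta = 11 is not ≤ beta = 9  no
C5: gamma + delta = 3 + 11 = 14  yes
C6: beta + gamma = 9 + 3 = 12; 12 ≤ 13  yes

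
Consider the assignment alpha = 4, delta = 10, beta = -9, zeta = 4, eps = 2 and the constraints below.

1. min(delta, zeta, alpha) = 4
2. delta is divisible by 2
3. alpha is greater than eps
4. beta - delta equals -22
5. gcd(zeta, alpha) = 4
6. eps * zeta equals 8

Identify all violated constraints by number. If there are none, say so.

1. min(10, 4, 4) = 4 — holds.
2. 10 / 2 = 5, so 2 divides 10 — holds.
3. alpha = 4, eps = 2; 4 > 2 — holds.
4. beta - delta = -9 - 10 = -19, not -22 — fails.
5. gcd(4, 4) = 4 — holds.
6. eps * zeta = 2 * 4 = 8 — holds.

The assignment fails constraint 4.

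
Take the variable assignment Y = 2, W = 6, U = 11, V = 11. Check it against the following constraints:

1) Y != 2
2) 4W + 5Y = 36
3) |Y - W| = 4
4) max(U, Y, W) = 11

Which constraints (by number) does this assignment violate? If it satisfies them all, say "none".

1) Y = 2, but 2 is required to differ — fails.
2) 4W + 5Y = 4(6) + 5(2) = 34, not 36 — fails.
3) |2 - 6| = 4 — holds.
4) max(11, 2, 6) = 11 — holds.

Violated: 1 and 2.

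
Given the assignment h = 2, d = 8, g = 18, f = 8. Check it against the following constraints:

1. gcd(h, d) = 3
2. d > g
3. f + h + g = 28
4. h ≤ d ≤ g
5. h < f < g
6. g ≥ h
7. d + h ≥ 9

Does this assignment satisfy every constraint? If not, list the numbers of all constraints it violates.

Constraints 1, 2 are violated.

1. gcd(2, 8) = 2, not 3  false
2. d = 8, g = 18; 8 ≤ 18 (want >)  false
3. f + h + g = 8 + 2 + 18 = 28  true
4. values 2 ≤ 8 ≤ 18  true
5. values 2 < 8 < 18  true
6. g = 18, h = 2; 18 ≥ 2  true
7. d + h = 8 + 2 = 10; 10 ≥ 9  true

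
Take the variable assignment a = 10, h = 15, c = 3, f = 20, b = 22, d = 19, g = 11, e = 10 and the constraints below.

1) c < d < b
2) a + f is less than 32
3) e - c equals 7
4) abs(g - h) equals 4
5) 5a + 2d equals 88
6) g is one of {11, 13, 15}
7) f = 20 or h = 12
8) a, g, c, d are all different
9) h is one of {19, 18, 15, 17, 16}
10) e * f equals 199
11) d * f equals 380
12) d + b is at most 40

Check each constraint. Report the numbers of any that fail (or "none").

Violated: 10 and 12.

1) values 3 < 19 < 22 — satisfied.
2) a + f = 10 + 20 = 30; 30 < 32 — satisfied.
3) e - c = 10 - 3 = 7 — satisfied.
4) abs(11 - 15) = 4 — satisfied.
5) 5a + 2d = 5(10) + 2(19) = 88 — satisfied.
6) g = 11 is in {11, 13, 15} — satisfied.
7) f = 20 = 20 (first disjunct) — satisfied.
8) values 10, 11, 3, 19 are pairwise distinct — satisfied.
9) h = 15 is in {19, 18, 15, 17, 16} — satisfied.
10) e * f = 10 * 20 = 200, not 199 — violated.
11) d * f = 19 * 20 = 380 — satisfied.
12) d + b = 19 + 22 = 41; 41 > 40, bound 40 not met — violated.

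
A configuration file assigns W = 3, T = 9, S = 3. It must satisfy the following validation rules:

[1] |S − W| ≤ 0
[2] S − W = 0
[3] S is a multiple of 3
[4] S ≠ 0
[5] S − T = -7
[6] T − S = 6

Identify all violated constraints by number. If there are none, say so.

No — constraint 5 is not satisfied.

[1] |3 − 3| = 0; 0 ≤ 0 — holds.
[2] S − W = 3 − 3 = 0 — holds.
[3] 3 / 3 = 1, so 3 divides 3 — holds.
[4] S = 3, and 3 ≠ 0 — holds.
[5] S − T = 3 − 9 = -6, not -7 — fails.
[6] T − S = 9 − 3 = 6 — holds.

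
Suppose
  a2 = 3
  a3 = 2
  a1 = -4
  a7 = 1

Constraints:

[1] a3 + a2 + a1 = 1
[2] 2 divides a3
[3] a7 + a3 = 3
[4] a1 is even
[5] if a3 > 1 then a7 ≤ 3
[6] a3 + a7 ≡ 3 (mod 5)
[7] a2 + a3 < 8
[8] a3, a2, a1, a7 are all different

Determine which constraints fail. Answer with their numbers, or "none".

[1] a3 + a2 + a1 = 2 + 3 + (-4) = 1 — holds.
[2] 2 / 2 = 1, so 2 divides 2 — holds.
[3] a7 + a3 = 1 + 2 = 3 — holds.
[4] a1 = -4 is even — holds.
[5] a3 = 2 > 1, so we need a7 ≤ 3; a7 = 1 ≤ 3 — holds.
[6] a3 + a7 = 3; 3 mod 5 = 3 — holds.
[7] a2 + a3 = 3 + 2 = 5; 5 < 8 — holds.
[8] values 2, 3, -4, 1 are pairwise distinct — holds.

Yes — all constraints hold.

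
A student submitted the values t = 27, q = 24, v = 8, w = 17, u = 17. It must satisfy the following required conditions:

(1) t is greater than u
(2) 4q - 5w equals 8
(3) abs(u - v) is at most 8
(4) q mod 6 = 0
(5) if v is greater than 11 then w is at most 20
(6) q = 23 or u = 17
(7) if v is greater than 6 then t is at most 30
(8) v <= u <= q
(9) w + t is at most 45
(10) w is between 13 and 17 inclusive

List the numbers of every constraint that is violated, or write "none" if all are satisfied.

Constraints 2 and 3 are violated.

(1) t = 27, u = 17; 27 > 17  true
(2) 4q - 5w = 4(24) - 5(17) = 11, not 8  false
(3) abs(17 - 8) = 9; 9 > 8, exceeds bound 8  false
(4) 24 mod 6 = 0  true
(5) v = 8, not > 11; antecedent false, conditional vacuously true  true
(6) q = 24 ≠ 23, but u = 17 = 17 (second disjunct)  true
(7) v = 8 > 6, so we need t ≤ 30; t = 27 ≤ 30  true
(8) values 8 <= 17 <= 24  true
(9) w + t = 17 + 27 = 44; 44 ≤ 45  true
(10) w = 17 lies in [13, 17]  true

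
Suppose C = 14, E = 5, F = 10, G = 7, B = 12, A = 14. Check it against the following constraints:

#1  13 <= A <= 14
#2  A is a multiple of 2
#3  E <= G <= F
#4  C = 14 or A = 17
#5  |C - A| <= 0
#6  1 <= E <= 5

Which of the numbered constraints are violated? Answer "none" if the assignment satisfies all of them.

#1 A = 14 lies in [13, 14] — satisfied.
#2 14 / 2 = 7, so 2 divides 14 — satisfied.
#3 values 5 <= 7 <= 10 — satisfied.
#4 C = 14 = 14 (first disjunct) — satisfied.
#5 |14 - 14| = 0; 0 ≤ 0 — satisfied.
#6 E = 5 lies in [1, 5] — satisfied.

Yes — all constraints hold.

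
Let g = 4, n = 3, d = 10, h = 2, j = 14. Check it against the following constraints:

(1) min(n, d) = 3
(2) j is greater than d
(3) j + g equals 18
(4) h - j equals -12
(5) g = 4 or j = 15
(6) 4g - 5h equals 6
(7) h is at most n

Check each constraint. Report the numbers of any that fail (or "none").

(1) min(3, 10) = 3  ✔
(2) j = 14, d = 10; 14 > 10  ✔
(3) j + g = 14 + 4 = 18  ✔
(4) h - j = 2 - 14 = -12  ✔
(5) g = 4 = 4 (first disjunct)  ✔
(6) 4g - 5h = 4(4) - 5(2) = 6  ✔
(7) h = 2, n = 3; 2 ≤ 3  ✔

None — every constraint holds.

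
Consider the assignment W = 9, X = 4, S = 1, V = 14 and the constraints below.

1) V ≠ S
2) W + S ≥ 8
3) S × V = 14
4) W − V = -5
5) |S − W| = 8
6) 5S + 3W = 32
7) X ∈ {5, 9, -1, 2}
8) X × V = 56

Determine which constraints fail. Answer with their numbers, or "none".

The assignment fails constraint 7.

1) V = 14, S = 1; distinct  holds
2) W + S = 9 + 1 = 10; 10 ≥ 8  holds
3) S × V = 1 × 14 = 14  holds
4) W − V = 9 − 14 = -5  holds
5) |1 − 9| = 8  holds
6) 5S + 3W = 5(1) + 3(9) = 32  holds
7) X = 4 is not in {5, 9, -1, 2}  fails
8) X × V = 4 × 14 = 56  holds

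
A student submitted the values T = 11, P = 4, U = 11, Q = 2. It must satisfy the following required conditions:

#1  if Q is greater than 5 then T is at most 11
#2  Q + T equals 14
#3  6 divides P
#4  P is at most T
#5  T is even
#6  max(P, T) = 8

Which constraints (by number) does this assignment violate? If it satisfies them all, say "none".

#1 Q = 2, not > 5; antecedent false, conditional vacuously true — holds.
#2 Q + T = 2 + 11 = 13, not 14 — does not hold.
#3 4 = 6*0 + 4, so 6 does not divide 4 — does not hold.
#4 P = 4, T = 11; 4 ≤ 11 — holds.
#5 T = 11 is odd — does not hold.
#6 max(4, 11) = 11, not 8 — does not hold.

No — constraints 2, 3, 5, 6 are not satisfied.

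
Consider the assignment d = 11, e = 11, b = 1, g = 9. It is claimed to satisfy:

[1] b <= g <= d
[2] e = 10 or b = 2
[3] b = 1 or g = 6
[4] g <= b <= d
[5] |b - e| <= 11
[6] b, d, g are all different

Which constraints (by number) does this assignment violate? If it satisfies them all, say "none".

The assignment fails constraints 2 and 4.

[1] values 1 <= 9 <= 11  yes
[2] e = 11 ≠ 10 and b = 1 ≠ 2; both disjuncts false  no
[3] b = 1 = 1 (first disjunct)  yes
[4] values 9, 1, 11; g = 9 is not <= b = 1  no
[5] |1 - 11| = 10; 10 ≤ 11  yes
[6] values 1, 11, 9 are pairwise distinct  yes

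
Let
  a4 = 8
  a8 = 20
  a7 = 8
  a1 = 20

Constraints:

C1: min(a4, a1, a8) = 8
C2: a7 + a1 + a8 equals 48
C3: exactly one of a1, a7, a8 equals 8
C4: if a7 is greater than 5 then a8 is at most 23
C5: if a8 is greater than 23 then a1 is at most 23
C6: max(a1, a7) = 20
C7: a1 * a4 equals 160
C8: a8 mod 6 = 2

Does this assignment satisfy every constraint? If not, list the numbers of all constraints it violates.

The assignment satisfies every constraint.

C1: min(8, 20, 20) = 8 — OK.
C2: a7 + a1 + a8 = 8 + 20 + 20 = 48 — OK.
C3: a1=20, a7=8, a8=20; 1 of them equals 8 — OK.
C4: a7 = 8 > 5, so we need a8 ≤ 23; a8 = 20 ≤ 23 — OK.
C5: a8 = 20, not > 23; antecedent false, conditional vacuously true — OK.
C6: max(20, 8) = 20 — OK.
C7: a1 * a4 = 20 * 8 = 160 — OK.
C8: 20 mod 6 = 2 — OK.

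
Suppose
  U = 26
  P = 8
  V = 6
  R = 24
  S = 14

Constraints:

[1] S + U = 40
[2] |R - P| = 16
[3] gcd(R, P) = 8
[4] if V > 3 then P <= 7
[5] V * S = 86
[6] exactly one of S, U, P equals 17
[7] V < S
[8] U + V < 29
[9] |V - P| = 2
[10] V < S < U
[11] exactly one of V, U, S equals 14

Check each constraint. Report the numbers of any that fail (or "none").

[1] S + U = 14 + 26 = 40  ✓
[2] |24 - 8| = 16  ✓
[3] gcd(24, 8) = 8  ✓
[4] V = 6 > 3, so we need P ≤ 7; but P = 8 > 7  ✗
[5] V * S = 6 * 14 = 84, not 86  ✗
[6] S=14, U=26, P=8; 0 of them equal 17, not exactly one  ✗
[7] V = 6, S = 14; 6 < 14  ✓
[8] U + V = 26 + 6 = 32; 32 ≥ 29, bound 29 not met  ✗
[9] |6 - 8| = 2  ✓
[10] values 6 < 14 < 26  ✓
[11] V=6, U=26, S=14; 1 of them equals 14  ✓

Constraints 4, 5, 6, 8 do not hold.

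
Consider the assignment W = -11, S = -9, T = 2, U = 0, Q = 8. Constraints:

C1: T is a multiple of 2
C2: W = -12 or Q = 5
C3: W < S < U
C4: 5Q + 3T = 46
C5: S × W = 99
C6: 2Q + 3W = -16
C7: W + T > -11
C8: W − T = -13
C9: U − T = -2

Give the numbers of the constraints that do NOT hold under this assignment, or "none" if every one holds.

Constraints 2 and 6 are violated.

C1: 2 / 2 = 1, so 2 divides 2  OK
C2: W = -11 ≠ -12 and Q = 8 ≠ 5; both disjuncts false  FAIL
C3: values -11 < -9 < 0  OK
C4: 5Q + 3T = 5(8) + 3(2) = 46  OK
C5: S × W = -9 × (-11) = 99  OK
C6: 2Q + 3W = 2(8) + 3(-11) = -17, not -16  FAIL
C7: W + T = -11 + 2 = -9; -9 > -11  OK
C8: W − T = -11 − 2 = -13  OK
C9: U − T = 0 − 2 = -2  OK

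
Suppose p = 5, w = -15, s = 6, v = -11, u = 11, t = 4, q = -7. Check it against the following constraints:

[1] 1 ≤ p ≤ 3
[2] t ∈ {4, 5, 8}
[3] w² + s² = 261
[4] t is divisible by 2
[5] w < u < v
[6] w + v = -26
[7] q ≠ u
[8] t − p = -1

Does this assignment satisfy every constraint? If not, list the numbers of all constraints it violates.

The assignment fails constraints 1 and 5.

[1] p = 5 is outside [1, 3]  fails
[2] t = 4 is in {4, 5, 8}  holds
[3] w² + s² = (-15)² + 6² = 225 + 36 = 261  holds
[4] 4 / 2 = 2, so 2 divides 4  holds
[5] values -15, 11, -11; u = 11 is not < v = -11  fails
[6] w + v = -15 + (-11) = -26  holds
[7] q = -7, u = 11; distinct  holds
[8] t − p = 4 − 5 = -1  holds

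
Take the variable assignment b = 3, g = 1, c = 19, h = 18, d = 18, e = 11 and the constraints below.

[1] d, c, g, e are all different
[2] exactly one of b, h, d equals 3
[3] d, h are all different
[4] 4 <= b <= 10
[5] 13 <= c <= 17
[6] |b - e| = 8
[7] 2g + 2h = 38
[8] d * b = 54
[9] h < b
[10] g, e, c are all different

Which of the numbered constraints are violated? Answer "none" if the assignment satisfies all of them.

The assignment fails constraints 3, 4, 5, 9.

[1] values 18, 19, 1, 11 are pairwise distinct — holds.
[2] b=3, h=18, d=18; 1 of them equals 3 — holds.
[3] d = h = 18, not all different — does not hold.
[4] b = 3 is outside [4, 10] — does not hold.
[5] c = 19 is outside [13, 17] — does not hold.
[6] |3 - 11| = 8 — holds.
[7] 2g + 2h = 2(1) + 2(18) = 38 — holds.
[8] d * b = 18 * 3 = 54 — holds.
[9] h = 18, b = 3; 18 ≥ 3 (want <) — does not hold.
[10] values 1, 11, 19 are pairwise distinct — holds.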